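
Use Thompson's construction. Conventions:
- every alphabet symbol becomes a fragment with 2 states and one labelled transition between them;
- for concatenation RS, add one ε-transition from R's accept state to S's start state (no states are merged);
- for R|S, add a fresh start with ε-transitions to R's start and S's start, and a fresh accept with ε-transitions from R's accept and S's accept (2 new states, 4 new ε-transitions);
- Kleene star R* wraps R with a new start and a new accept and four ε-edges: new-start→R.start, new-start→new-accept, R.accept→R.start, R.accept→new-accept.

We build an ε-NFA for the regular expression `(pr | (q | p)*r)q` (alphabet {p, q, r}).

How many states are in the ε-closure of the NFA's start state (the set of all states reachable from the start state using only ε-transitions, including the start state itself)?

Compute the ε-closure size of each fragment's start state recursively; a symbol fragment's start has no outgoing ε-edge, so its closure is just itself (size 1).
  pr — same as the first factor's closure: |closure| = 1
  q | p — new start ε-reaches every alternative's start; none of them accept ε, so the new accept is not reached: |closure| = 1 + 1 + 1 = 3
  (q | p)* — |closure| = 1 (new start) + 3 (body) + 1 (new accept) = 5
  (q | p)*r — |closure| = 5 + 1 = 6 (closure spills across the concat boundary because the left factor accepts ε)
  pr | (q | p)*r — new start ε-reaches every alternative's start; none of them accept ε, so the new accept is not reached: |closure| = 1 + 1 + 6 = 8
  (pr | (q | p)*r)q — |closure| equals the left operand's closure size = 8 (its accept is not ε-reachable, so the closure stops there)

8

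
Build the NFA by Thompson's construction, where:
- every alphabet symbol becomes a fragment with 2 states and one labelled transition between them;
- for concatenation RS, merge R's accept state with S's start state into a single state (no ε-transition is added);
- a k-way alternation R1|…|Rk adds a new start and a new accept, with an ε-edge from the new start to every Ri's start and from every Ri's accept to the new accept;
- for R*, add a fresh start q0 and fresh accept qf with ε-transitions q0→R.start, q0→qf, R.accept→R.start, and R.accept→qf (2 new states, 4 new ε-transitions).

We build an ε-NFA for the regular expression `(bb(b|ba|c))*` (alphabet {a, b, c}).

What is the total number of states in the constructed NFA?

13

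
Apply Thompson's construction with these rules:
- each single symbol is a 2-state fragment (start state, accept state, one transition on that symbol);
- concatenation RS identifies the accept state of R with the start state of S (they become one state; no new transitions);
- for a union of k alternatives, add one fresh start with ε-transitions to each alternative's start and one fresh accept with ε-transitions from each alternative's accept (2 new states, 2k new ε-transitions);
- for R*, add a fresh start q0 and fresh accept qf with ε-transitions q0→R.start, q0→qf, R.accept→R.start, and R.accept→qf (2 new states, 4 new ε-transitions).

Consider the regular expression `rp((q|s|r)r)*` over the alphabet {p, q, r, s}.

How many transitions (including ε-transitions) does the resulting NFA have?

Building bottom-up:
Each of the 6 symbol leaves contributes 1 transition (1 symbol, 0 ε).
  q|s|r : 9 transitions (3 symbol, 6 ε)
  (q|s|r)r : 10 transitions (4 symbol, 6 ε)
  ((q|s|r)r)* : 14 transitions (4 symbol, 10 ε)
  rp((q|s|r)r)* : 16 transitions (6 symbol, 10 ε)

16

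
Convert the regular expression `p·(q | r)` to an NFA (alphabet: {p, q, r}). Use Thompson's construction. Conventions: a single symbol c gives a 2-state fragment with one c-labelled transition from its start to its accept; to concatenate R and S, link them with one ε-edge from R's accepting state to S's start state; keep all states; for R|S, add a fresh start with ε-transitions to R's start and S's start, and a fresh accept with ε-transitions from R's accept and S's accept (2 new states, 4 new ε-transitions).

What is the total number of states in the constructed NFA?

8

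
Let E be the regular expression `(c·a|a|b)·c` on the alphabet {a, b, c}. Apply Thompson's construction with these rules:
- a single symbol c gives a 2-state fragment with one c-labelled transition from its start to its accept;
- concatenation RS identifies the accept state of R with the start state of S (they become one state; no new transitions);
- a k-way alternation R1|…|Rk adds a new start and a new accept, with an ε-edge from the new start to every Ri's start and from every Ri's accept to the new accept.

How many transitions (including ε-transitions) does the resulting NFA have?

Building bottom-up:
Each of the 5 symbol leaves contributes 1 transition (1 symbol, 0 ε).
  c·a = 2 transitions (2 symbol, 0 ε)
  c·a|a|b = 10 transitions (4 symbol, 6 ε)
  (c·a|a|b)·c = 11 transitions (5 symbol, 6 ε)

11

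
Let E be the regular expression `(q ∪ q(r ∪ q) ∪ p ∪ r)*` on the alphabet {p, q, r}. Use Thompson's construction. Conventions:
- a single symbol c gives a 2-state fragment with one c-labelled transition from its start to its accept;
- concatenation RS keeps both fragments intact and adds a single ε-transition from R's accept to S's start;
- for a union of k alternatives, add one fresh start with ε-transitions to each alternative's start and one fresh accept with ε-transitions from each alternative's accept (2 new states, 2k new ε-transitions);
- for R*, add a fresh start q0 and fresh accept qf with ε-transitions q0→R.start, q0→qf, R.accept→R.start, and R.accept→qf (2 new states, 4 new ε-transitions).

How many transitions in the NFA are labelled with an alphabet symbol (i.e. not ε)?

6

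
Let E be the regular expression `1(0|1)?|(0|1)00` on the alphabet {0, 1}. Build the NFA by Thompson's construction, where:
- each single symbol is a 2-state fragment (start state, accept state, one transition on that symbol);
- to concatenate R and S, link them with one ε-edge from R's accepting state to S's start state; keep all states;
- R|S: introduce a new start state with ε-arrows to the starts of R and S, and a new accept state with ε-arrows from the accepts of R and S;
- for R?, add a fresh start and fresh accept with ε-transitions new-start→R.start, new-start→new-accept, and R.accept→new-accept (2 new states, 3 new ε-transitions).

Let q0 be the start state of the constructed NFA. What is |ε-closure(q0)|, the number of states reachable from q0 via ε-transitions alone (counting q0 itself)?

Compute the ε-closure size of each fragment's start state recursively; a symbol fragment's start has no outgoing ε-edge, so its closure is just itself (size 1).
  0|1 — |closure| = 1 + 1 + 1 = 3 (the new accept is not ε-reachable since no branch accepts ε)
  (0|1)? — |closure| = 1 (new start) + 3 (body) + 1 (new accept, via ε) = 5
  1(0|1)? — same as the first factor's closure: |closure| = 1
  0|1 — new start ε-reaches every alternative's start; none of them accept ε, so the new accept is not reached: |closure| = 1 + 1 + 1 = 3
  (0|1)00 — same as the first factor's closure: |closure| = 3
  1(0|1)?|(0|1)00 — new start ε-reaches every alternative's start; none of them accept ε, so the new accept is not reached: |closure| = 1 + 1 + 3 = 5

5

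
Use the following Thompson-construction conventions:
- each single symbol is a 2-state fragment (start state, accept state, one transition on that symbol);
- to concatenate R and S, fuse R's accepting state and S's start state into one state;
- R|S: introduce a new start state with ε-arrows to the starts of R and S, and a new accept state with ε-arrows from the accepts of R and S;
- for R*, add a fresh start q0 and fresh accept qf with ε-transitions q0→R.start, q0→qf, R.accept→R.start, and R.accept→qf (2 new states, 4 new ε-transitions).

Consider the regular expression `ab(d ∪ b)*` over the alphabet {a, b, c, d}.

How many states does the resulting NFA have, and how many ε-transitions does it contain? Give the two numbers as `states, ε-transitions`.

Bottom-up over the parse tree:
Each of the 4 symbol leaves contributes 2 states and 0 ε-transitions.
  d ∪ b → 6 states, 4 ε-transitions
  (d ∪ b)* → 8 states, 8 ε-transitions
  ab(d ∪ b)* → 10 states, 8 ε-transitions

10, 8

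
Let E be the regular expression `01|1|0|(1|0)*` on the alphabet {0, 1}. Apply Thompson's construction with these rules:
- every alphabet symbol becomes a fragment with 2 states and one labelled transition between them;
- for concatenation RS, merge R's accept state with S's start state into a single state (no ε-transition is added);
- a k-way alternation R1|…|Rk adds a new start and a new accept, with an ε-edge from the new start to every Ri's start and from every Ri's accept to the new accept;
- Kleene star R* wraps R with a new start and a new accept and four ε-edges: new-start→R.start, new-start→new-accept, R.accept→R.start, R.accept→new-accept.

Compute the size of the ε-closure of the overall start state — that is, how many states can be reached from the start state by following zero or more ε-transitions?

10

Compute the ε-closure size of each fragment's start state recursively; a symbol fragment's start has no outgoing ε-edge, so its closure is just itself (size 1).
  01 — same as the first factor's closure: |closure| = 1
  1|0 — new start ε-reaches every alternative's start; none of them accept ε, so the new accept is not reached: |closure| = 1 + 1 + 1 = 3
  (1|0)* — new start has ε-edges to the inner start and to the new accept, so |closure| = 2 + 3 = 5
  01|1|0|(1|0)* — new start ε-reaches every alternative's start; at least one alternative accepts ε, so the union's new accept is reached too: |closure| = 1 + 1 + 1 + 1 + 5 + 1 = 10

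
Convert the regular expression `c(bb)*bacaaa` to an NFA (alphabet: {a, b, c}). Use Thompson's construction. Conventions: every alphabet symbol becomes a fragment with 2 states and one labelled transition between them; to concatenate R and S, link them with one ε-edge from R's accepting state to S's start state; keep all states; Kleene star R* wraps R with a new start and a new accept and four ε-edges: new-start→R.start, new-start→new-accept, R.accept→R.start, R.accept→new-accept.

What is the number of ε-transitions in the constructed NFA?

12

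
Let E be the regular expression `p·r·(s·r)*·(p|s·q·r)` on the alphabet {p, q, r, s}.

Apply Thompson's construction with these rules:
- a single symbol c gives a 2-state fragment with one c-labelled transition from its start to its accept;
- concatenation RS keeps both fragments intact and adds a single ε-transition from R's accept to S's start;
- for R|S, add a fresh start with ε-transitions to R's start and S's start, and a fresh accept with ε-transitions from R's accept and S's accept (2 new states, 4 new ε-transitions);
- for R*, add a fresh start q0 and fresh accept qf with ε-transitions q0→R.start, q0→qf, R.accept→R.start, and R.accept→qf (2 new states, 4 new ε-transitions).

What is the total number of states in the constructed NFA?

20

By structural recursion:
Each of the 8 symbol leaves contributes a 2-state fragment.
  s·r → 4 states
  (s·r)* → 6 states
  s·q·r → 6 states
  p|s·q·r → 10 states
  p·r·(s·r)*·(p|s·q·r) → 20 states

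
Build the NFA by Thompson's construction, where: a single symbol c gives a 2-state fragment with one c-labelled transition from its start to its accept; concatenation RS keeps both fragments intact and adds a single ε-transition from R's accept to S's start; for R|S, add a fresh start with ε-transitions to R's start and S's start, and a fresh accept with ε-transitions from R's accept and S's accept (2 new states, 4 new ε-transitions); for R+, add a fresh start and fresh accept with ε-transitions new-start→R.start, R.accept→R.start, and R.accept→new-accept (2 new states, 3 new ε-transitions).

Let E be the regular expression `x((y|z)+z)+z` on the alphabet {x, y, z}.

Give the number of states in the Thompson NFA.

16

By structural recursion:
Each of the 5 symbol leaves contributes a 2-state fragment.
  y|z = 6 states
  (y|z)+ = 8 states
  (y|z)+z = 10 states
  ((y|z)+z)+ = 12 states
  x((y|z)+z)+z = 16 states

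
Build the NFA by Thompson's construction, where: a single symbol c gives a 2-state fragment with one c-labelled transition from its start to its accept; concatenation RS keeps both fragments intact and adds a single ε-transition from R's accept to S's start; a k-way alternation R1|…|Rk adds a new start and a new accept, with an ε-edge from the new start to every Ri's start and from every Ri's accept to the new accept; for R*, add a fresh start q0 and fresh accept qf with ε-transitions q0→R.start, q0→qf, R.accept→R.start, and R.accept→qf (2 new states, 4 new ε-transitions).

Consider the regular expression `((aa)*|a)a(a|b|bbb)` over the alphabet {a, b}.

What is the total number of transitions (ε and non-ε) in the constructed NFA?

28

Building bottom-up:
Each of the 9 symbol leaves contributes 1 transition (1 symbol, 0 ε).
  aa → 3 transitions (2 symbol, 1 ε)
  (aa)* → 7 transitions (2 symbol, 5 ε)
  (aa)*|a → 12 transitions (3 symbol, 9 ε)
  bbb → 5 transitions (3 symbol, 2 ε)
  a|b|bbb → 13 transitions (5 symbol, 8 ε)
  ((aa)*|a)a(a|b|bbb) → 28 transitions (9 symbol, 19 ε)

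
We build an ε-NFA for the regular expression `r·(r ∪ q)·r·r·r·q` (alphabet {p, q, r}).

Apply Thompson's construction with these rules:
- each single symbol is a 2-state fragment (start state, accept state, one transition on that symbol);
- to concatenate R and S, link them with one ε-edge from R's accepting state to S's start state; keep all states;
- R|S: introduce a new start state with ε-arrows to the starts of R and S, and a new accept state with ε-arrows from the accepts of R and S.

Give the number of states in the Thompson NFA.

By structural recursion:
Each of the 7 symbol leaves contributes a 2-state fragment.
  r ∪ q → 6 states
  r·(r ∪ q)·r·r·r·q → 16 states

16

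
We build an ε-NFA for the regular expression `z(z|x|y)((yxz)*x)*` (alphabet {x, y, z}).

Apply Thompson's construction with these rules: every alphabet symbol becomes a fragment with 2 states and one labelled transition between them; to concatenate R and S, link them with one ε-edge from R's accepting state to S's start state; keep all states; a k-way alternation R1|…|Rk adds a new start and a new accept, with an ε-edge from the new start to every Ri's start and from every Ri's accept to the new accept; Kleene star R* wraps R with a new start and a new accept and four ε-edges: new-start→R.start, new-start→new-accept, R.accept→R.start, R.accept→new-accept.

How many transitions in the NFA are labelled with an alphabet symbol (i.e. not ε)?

8

Recursing over subexpressions:
Each of the 8 symbol leaves contributes exactly 1 symbol transition.
  z|x|y = 3 symbol transitions
  yxz = 3 symbol transitions
  (yxz)* = 3 symbol transitions
  (yxz)*x = 4 symbol transitions
  ((yxz)*x)* = 4 symbol transitions
  z(z|x|y)((yxz)*x)* = 8 symbol transitions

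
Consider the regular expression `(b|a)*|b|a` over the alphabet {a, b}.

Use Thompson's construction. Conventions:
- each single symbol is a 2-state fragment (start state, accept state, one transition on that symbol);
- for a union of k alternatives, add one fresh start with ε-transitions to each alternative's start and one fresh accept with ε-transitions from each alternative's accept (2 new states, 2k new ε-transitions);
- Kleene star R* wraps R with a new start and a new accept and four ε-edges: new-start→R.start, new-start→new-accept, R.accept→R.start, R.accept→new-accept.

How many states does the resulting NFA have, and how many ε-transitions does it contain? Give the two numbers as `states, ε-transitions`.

14, 14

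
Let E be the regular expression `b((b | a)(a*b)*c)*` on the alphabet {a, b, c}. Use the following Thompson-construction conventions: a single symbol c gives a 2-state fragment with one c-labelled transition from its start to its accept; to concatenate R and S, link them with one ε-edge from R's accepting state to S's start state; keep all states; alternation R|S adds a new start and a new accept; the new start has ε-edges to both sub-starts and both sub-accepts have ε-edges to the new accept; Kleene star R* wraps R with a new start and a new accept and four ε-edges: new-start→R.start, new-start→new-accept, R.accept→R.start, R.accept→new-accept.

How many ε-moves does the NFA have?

Recursing over subexpressions:
Each of the 6 symbol leaves contributes 0 ε-transitions.
  b | a — 4 ε-transitions
  a* — 4 ε-transitions
  a*b — 5 ε-transitions
  (a*b)* — 9 ε-transitions
  (b | a)(a*b)*c — 15 ε-transitions
  ((b | a)(a*b)*c)* — 19 ε-transitions
  b((b | a)(a*b)*c)* — 20 ε-transitions

20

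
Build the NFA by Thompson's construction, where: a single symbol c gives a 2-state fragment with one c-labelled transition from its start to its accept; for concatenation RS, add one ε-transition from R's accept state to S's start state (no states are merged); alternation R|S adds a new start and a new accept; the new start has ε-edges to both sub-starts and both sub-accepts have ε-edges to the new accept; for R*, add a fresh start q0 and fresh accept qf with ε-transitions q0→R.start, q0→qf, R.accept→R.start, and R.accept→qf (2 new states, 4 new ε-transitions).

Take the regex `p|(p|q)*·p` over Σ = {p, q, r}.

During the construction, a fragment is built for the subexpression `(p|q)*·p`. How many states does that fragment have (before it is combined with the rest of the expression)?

Fragment for `(p|q)*·p`:
Each of the 3 symbol leaves contributes a 2-state fragment.
  p|q → 6 states
  (p|q)* → 8 states
  (p|q)*·p → 10 states

10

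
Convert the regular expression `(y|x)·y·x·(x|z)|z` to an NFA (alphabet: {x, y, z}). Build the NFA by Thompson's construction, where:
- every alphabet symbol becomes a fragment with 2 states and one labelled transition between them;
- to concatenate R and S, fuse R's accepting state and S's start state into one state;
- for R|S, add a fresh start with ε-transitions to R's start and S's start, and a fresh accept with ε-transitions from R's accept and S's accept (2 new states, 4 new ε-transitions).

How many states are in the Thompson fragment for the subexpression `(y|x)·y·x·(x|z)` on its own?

13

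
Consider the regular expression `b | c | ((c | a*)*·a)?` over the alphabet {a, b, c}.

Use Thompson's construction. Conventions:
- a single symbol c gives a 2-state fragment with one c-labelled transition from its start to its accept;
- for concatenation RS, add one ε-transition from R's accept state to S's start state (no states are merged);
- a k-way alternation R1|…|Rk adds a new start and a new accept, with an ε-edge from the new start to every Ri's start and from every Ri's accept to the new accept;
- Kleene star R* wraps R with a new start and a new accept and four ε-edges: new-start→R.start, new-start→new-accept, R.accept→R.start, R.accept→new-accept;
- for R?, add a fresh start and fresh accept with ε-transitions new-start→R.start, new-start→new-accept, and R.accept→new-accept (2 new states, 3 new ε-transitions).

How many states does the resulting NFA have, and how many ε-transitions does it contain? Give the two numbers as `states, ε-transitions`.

20, 22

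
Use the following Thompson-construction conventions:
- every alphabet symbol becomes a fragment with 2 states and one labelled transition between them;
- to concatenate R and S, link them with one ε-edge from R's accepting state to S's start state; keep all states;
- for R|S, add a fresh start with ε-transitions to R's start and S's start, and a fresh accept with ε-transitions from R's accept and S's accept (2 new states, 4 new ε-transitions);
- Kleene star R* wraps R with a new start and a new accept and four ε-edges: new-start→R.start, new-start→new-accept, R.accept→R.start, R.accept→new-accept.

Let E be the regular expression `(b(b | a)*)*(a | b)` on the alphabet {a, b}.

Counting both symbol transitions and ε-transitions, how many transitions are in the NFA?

23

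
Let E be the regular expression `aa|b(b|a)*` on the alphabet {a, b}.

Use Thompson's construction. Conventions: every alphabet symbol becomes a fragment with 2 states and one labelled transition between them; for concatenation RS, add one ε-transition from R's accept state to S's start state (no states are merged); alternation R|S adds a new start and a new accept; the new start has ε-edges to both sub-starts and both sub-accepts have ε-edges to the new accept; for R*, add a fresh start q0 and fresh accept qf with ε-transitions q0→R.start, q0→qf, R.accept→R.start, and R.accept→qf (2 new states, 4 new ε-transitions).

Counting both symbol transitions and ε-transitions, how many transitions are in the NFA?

19

By structural recursion:
Each of the 5 symbol leaves contributes 1 transition (1 symbol, 0 ε).
  aa — 3 transitions (2 symbol, 1 ε)
  b|a — 6 transitions (2 symbol, 4 ε)
  (b|a)* — 10 transitions (2 symbol, 8 ε)
  b(b|a)* — 12 transitions (3 symbol, 9 ε)
  aa|b(b|a)* — 19 transitions (5 symbol, 14 ε)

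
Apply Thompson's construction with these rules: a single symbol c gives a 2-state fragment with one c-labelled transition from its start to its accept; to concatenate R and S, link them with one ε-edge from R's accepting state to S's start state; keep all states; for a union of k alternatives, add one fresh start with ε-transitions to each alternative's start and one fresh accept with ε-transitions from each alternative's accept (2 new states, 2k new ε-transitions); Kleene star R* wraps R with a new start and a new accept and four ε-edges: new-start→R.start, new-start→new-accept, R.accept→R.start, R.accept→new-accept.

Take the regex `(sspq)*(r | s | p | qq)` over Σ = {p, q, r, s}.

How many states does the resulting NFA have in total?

22

Building bottom-up:
Each of the 9 symbol leaves contributes a 2-state fragment.
  sspq — 8 states
  (sspq)* — 10 states
  qq — 4 states
  r | s | p | qq — 12 states
  (sspq)*(r | s | p | qq) — 22 states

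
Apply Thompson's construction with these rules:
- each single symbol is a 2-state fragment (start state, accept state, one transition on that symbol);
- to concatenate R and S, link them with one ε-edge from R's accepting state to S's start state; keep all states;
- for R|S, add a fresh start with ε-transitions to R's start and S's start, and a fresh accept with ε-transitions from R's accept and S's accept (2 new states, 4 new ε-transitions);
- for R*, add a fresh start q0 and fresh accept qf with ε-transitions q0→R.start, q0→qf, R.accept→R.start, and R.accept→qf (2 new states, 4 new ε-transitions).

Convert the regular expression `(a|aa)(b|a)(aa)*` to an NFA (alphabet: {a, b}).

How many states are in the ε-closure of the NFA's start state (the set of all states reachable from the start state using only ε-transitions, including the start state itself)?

3

Let C(F) = |ε-closure(F.start)| within fragment F, and note whether F accepts ε. Symbol fragments have C = 1 and do not accept ε. Then:
  aa — same as the first factor's closure: |ε-closure| = 1
  a|aa — |ε-closure| = 1 + 1 + 1 = 3 (the new accept is not ε-reachable since no branch accepts ε)
  b|a — new start ε-reaches every alternative's start; none of them accept ε, so the new accept is not reached: |ε-closure| = 1 + 1 + 1 = 3
  aa — same as the first factor's closure: |ε-closure| = 1
  (aa)* — the star's fresh start ε-reaches both the body's start and the fresh accept: |ε-closure| = 2 + 1 = 3
  (a|aa)(b|a)(aa)* — |ε-closure| equals the left operand's closure size = 3 (its accept is not ε-reachable, so the closure stops there)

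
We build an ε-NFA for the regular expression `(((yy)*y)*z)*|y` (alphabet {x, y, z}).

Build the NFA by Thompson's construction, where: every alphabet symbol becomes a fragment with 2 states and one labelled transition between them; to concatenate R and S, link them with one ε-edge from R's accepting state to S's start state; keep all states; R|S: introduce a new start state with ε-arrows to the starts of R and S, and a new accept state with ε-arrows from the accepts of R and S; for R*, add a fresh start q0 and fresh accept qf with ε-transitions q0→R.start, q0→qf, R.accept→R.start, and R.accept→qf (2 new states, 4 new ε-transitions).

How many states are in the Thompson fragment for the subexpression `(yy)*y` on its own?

8

Fragment for `(yy)*y`:
Each of the 3 symbol leaves contributes a 2-state fragment.
  yy → 4 states
  (yy)* → 6 states
  (yy)*y → 8 states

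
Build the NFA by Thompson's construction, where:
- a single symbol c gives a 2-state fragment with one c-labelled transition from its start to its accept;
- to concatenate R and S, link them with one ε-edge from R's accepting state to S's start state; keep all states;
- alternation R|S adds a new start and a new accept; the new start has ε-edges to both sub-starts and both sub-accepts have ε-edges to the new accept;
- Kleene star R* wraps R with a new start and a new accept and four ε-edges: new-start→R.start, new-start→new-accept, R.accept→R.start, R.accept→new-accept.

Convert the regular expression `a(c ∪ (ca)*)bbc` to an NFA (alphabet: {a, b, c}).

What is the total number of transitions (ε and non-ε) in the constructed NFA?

Building bottom-up:
Each of the 7 symbol leaves contributes 1 transition (1 symbol, 0 ε).
  ca — 3 transitions (2 symbol, 1 ε)
  (ca)* — 7 transitions (2 symbol, 5 ε)
  c ∪ (ca)* — 12 transitions (3 symbol, 9 ε)
  a(c ∪ (ca)*)bbc — 20 transitions (7 symbol, 13 ε)

20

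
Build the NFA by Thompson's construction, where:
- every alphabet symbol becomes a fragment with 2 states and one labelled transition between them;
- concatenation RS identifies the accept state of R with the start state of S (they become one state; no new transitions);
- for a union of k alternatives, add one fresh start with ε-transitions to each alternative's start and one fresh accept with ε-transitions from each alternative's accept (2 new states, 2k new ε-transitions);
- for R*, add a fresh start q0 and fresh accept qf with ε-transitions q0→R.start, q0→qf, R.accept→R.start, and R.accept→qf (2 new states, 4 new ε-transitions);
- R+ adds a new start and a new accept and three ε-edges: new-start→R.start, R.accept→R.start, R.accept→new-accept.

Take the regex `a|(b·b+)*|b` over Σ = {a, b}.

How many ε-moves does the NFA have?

13

Recursing over subexpressions:
Each of the 4 symbol leaves contributes 0 ε-transitions.
  b+ — 3 ε-transitions
  b·b+ — 3 ε-transitions
  (b·b+)* — 7 ε-transitions
  a|(b·b+)*|b — 13 ε-transitions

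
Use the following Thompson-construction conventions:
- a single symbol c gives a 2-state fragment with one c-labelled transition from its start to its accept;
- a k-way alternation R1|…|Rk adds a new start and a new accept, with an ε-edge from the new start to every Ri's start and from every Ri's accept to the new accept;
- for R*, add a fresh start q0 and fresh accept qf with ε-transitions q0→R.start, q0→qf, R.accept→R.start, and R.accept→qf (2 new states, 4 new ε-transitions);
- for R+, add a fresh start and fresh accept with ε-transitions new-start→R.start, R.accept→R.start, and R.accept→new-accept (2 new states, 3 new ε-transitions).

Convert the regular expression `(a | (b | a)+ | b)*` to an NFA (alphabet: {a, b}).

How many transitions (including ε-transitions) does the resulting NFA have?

21

Bottom-up over the parse tree:
Each of the 4 symbol leaves contributes 1 transition (1 symbol, 0 ε).
  b | a — 6 transitions (2 symbol, 4 ε)
  (b | a)+ — 9 transitions (2 symbol, 7 ε)
  a | (b | a)+ | b — 17 transitions (4 symbol, 13 ε)
  (a | (b | a)+ | b)* — 21 transitions (4 symbol, 17 ε)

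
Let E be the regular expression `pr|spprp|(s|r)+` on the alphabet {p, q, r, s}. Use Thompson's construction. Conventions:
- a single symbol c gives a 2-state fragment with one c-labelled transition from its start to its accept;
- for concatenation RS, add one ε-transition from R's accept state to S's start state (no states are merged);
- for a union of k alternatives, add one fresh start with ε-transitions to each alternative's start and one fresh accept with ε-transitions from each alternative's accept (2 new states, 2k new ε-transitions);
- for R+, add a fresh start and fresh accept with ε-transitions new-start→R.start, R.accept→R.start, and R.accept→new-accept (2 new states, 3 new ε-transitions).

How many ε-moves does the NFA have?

Bottom-up over the parse tree:
Each of the 9 symbol leaves contributes 0 ε-transitions.
  pr = 1 ε-transition
  spprp = 4 ε-transitions
  s|r = 4 ε-transitions
  (s|r)+ = 7 ε-transitions
  pr|spprp|(s|r)+ = 18 ε-transitions

18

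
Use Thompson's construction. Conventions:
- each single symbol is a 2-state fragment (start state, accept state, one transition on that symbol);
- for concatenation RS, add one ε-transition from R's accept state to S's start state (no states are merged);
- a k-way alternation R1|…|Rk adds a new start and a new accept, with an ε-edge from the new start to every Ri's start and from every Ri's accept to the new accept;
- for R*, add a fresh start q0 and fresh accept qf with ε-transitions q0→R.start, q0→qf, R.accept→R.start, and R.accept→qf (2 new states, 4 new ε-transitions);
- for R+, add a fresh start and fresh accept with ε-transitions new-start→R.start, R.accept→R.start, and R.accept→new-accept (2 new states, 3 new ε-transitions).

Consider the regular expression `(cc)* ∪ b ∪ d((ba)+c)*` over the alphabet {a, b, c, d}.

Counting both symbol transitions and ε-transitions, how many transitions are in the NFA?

28

Recursing over subexpressions:
Each of the 7 symbol leaves contributes 1 transition (1 symbol, 0 ε).
  cc : 3 transitions (2 symbol, 1 ε)
  (cc)* : 7 transitions (2 symbol, 5 ε)
  ba : 3 transitions (2 symbol, 1 ε)
  (ba)+ : 6 transitions (2 symbol, 4 ε)
  (ba)+c : 8 transitions (3 symbol, 5 ε)
  ((ba)+c)* : 12 transitions (3 symbol, 9 ε)
  d((ba)+c)* : 14 transitions (4 symbol, 10 ε)
  (cc)* ∪ b ∪ d((ba)+c)* : 28 transitions (7 symbol, 21 ε)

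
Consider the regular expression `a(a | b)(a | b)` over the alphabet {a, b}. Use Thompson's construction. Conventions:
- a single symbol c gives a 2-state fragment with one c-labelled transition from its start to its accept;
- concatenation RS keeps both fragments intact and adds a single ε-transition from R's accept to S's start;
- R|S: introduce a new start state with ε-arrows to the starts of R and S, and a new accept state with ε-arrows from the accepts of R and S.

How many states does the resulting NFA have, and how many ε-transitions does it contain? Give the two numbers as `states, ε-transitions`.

14, 10

Recursing over subexpressions:
Each of the 5 symbol leaves contributes 2 states and 0 ε-transitions.
  a | b — 6 states, 4 ε-transitions
  a | b — 6 states, 4 ε-transitions
  a(a | b)(a | b) — 14 states, 10 ε-transitions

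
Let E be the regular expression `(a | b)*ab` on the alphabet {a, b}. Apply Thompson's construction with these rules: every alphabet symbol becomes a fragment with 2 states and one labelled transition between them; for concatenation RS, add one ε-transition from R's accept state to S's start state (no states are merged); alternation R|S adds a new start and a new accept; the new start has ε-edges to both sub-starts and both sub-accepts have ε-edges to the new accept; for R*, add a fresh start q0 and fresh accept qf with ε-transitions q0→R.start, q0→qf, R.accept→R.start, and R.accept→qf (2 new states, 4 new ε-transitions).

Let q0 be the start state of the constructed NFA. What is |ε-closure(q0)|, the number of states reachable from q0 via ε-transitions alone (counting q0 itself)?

6

Let C(F) = |ε-closure(F.start)| within fragment F, and note whether F accepts ε. Symbol fragments have C = 1 and do not accept ε. Then:
  a | b — C = 1 + 1 + 1 = 3 (the new accept is not ε-reachable since no branch accepts ε)
  (a | b)* — the star's fresh start ε-reaches both the body's start and the fresh accept: C = 2 + 3 = 5
  (a | b)*ab — C = 5 + 1 = 6 (closure spills across the concat boundary because the left factor accepts ε)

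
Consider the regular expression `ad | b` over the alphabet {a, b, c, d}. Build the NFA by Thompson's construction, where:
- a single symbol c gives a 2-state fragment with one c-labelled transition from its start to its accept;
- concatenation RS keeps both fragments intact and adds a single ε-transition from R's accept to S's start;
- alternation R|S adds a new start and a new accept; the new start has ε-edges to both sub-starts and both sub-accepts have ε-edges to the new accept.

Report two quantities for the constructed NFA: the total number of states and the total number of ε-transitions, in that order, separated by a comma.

8, 5

Bottom-up over the parse tree:
Each of the 3 symbol leaves contributes 2 states and 0 ε-transitions.
  ad — 4 states, 1 ε-transition
  ad | b — 8 states, 5 ε-transitions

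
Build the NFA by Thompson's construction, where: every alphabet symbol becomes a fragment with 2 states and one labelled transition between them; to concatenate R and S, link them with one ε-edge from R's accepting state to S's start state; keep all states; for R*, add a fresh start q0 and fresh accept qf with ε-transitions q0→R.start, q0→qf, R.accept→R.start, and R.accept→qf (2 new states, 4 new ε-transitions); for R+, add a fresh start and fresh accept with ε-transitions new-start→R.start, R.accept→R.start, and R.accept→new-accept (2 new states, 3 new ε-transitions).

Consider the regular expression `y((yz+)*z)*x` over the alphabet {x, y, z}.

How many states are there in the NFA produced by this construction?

16

Per subexpression:
Each of the 5 symbol leaves contributes a 2-state fragment.
  z+ → 4 states
  yz+ → 6 states
  (yz+)* → 8 states
  (yz+)*z → 10 states
  ((yz+)*z)* → 12 states
  y((yz+)*z)*x → 16 states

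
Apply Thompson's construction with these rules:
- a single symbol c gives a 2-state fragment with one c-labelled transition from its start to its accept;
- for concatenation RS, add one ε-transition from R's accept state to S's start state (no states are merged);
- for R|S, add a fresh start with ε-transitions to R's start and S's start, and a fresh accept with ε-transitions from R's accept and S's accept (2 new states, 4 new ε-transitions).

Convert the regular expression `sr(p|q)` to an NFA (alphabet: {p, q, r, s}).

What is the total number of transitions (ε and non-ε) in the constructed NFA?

Recursing over subexpressions:
Each of the 4 symbol leaves contributes 1 transition (1 symbol, 0 ε).
  p|q = 6 transitions (2 symbol, 4 ε)
  sr(p|q) = 10 transitions (4 symbol, 6 ε)

10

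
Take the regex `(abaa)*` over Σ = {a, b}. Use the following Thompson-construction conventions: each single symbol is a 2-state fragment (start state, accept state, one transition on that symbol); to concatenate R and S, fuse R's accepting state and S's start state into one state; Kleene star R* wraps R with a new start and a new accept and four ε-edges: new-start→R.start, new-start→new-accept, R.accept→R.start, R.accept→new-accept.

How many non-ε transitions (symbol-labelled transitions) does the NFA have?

Per subexpression:
Each of the 4 symbol leaves contributes exactly 1 symbol transition.
  abaa — 4 symbol transitions
  (abaa)* — 4 symbol transitions

4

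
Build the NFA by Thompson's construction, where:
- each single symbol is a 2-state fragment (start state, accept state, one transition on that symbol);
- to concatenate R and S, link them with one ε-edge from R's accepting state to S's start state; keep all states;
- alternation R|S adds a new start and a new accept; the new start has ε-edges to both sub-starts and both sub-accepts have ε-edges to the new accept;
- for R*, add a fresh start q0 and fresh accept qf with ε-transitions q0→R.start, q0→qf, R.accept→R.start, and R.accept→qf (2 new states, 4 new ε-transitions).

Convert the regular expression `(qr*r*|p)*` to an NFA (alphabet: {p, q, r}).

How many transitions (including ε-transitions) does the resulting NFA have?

By structural recursion:
Each of the 4 symbol leaves contributes 1 transition (1 symbol, 0 ε).
  r* : 5 transitions (1 symbol, 4 ε)
  r* : 5 transitions (1 symbol, 4 ε)
  qr*r* : 13 transitions (3 symbol, 10 ε)
  qr*r*|p : 18 transitions (4 symbol, 14 ε)
  (qr*r*|p)* : 22 transitions (4 symbol, 18 ε)

22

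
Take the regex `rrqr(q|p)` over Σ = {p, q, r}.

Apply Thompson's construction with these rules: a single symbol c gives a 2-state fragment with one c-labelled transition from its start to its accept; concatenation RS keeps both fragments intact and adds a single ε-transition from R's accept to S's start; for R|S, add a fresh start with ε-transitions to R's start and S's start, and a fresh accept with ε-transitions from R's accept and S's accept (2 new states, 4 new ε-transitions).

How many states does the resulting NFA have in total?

14

Building bottom-up:
Each of the 6 symbol leaves contributes a 2-state fragment.
  q|p → 6 states
  rrqr(q|p) → 14 states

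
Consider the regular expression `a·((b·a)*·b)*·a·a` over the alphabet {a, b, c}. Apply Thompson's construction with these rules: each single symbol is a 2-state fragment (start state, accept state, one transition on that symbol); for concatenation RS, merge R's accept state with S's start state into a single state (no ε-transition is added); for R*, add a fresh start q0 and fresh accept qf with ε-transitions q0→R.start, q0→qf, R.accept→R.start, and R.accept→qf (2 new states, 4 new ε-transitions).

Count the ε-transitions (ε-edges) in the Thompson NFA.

8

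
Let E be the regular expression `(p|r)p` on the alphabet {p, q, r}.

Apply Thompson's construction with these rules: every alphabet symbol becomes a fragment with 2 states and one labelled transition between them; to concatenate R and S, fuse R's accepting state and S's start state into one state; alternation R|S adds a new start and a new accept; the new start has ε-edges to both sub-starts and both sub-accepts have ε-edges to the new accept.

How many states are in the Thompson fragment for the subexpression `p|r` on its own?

Fragment for `p|r`:
Each of the 2 symbol leaves contributes a 2-state fragment.
  p|r = 6 states

6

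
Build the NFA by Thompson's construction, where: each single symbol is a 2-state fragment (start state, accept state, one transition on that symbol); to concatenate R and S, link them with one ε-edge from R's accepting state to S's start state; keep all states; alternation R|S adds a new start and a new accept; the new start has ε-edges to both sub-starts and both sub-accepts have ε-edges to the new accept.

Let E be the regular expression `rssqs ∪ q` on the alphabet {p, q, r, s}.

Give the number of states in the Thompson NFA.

Bottom-up over the parse tree:
Each of the 6 symbol leaves contributes a 2-state fragment.
  rssqs — 10 states
  rssqs ∪ q — 14 states

14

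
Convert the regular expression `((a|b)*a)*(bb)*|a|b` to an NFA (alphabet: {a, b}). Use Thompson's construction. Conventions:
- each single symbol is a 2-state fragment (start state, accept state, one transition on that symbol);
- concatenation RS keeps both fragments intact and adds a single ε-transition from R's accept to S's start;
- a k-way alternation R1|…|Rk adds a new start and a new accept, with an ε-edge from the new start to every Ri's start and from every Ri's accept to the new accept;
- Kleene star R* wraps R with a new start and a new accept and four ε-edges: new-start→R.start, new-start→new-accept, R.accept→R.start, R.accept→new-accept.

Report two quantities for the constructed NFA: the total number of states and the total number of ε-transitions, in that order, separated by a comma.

Recursing over subexpressions:
Each of the 7 symbol leaves contributes 2 states and 0 ε-transitions.
  a|b = 6 states, 4 ε-transitions
  (a|b)* = 8 states, 8 ε-transitions
  (a|b)*a = 10 states, 9 ε-transitions
  ((a|b)*a)* = 12 states, 13 ε-transitions
  bb = 4 states, 1 ε-transition
  (bb)* = 6 states, 5 ε-transitions
  ((a|b)*a)*(bb)* = 18 states, 19 ε-transitions
  ((a|b)*a)*(bb)*|a|b = 24 states, 25 ε-transitions

24, 25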